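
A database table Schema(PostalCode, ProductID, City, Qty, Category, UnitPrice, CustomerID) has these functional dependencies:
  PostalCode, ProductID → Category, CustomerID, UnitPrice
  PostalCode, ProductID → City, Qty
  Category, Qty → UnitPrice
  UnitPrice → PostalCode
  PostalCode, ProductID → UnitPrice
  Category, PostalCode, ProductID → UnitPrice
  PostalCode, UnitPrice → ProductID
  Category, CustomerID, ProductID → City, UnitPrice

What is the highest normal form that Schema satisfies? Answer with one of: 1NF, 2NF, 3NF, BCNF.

BCNF

Candidate keys: {Category, CustomerID, ProductID}, {Category, Qty}, {PostalCode, ProductID}, {UnitPrice}. Prime attributes: {Category, CustomerID, PostalCode, ProductID, Qty, UnitPrice}.
The left-hand side of every FD is a superkey, so BCNF is satisfied.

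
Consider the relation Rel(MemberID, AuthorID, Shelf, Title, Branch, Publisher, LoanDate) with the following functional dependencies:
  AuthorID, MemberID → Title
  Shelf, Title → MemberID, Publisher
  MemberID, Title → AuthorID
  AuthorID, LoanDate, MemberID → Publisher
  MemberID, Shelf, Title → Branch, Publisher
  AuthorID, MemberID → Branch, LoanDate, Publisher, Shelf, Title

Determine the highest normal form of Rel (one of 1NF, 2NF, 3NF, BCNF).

BCNF

Candidate keys: {AuthorID, MemberID}, {MemberID, Title}, {Shelf, Title}. Prime attributes: {AuthorID, MemberID, Shelf, Title}.
Every FD has a superkey on the left, so the relation is in BCNF.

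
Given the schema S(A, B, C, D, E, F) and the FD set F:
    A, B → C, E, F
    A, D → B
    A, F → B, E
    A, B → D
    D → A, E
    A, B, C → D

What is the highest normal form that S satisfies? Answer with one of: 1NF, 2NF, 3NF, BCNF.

BCNF

Candidate keys: {A, B}, {A, F}, {D}. Prime attributes: {A, B, D, F}.
Every FD has a superkey on the left, so the relation is in BCNF.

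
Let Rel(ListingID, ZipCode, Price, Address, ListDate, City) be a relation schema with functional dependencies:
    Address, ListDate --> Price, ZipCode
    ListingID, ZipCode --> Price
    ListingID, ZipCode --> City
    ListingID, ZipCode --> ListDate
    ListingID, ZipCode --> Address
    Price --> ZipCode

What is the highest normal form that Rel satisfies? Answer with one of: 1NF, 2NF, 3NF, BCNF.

3NF

Candidate keys: {Address, ListDate, ListingID}, {ListingID, Price}, {ListingID, ZipCode}. Prime attributes: {Address, ListDate, ListingID, Price, ZipCode}.
For Address, ListDate --> Price, ZipCode we have {Address, ListDate}⁺ = {Address, ListDate, Price, ZipCode}; {Address, ListDate} is not a superkey, so BCNF fails.
Since {Price, ZipCode} ⊆ prime attributes and every other non-superkey FD also has a prime right side, the schema is in 3NF.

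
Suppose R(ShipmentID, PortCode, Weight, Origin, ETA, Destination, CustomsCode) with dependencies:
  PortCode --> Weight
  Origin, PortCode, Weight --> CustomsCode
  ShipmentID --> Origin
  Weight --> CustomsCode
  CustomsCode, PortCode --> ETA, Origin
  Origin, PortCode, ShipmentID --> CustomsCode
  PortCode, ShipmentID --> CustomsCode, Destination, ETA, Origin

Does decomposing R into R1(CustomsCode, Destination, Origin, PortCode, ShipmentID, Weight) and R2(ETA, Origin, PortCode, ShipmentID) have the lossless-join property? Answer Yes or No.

Yes

Common attributes: {Origin, PortCode, ShipmentID}; their closure is {CustomsCode, Destination, ETA, Origin, PortCode, ShipmentID, Weight}.
R1 is contained in that closure, so R1 ∩ R2 --> R1 holds and the join is lossless.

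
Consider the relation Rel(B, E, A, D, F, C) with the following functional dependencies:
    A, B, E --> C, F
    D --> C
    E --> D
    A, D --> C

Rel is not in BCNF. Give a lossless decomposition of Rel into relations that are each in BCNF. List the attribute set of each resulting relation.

Candidate key of the original relation: {A, B, E}.
Within {A, B, C, D, E, F}: {D}⁺ ∩ {A, B, C, D, E, F} = {C, D}, not the whole set, so D --> C violates BCNF; decompose into {C, D} and {A, B, D, E, F}.
{C, D} has no BCNF violation.
Within {A, B, D, E, F}: {E}⁺ ∩ {A, B, D, E, F} = {D, E}, not the whole set, so E --> D violates BCNF; decompose into {D, E} and {A, B, E, F}.
{D, E} has no BCNF violation.
{A, B, E, F} has no BCNF violation.

{A, B, E, F}; {C, D}; {D, E}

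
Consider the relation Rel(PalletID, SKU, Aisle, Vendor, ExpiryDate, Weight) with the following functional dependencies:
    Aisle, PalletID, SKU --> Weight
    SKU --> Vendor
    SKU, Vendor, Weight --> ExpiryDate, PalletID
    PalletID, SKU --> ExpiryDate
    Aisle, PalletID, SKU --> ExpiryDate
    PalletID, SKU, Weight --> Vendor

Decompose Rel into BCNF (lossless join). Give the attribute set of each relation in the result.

Candidate keys of the original relation: {Aisle, PalletID, SKU}, {Aisle, SKU, Weight}.
{Aisle, ExpiryDate, PalletID, SKU, Vendor, Weight}: {SKU} determines {SKU, Vendor} here but is not a superkey — split on SKU --> Vendor, giving {SKU, Vendor} and {Aisle, ExpiryDate, PalletID, SKU, Weight}.
{SKU, Vendor} is in BCNF.
{Aisle, ExpiryDate, PalletID, SKU, Weight}: {PalletID, SKU} determines {ExpiryDate, PalletID, SKU} here but is not a superkey — split on PalletID, SKU --> ExpiryDate, giving {ExpiryDate, PalletID, SKU} and {Aisle, PalletID, SKU, Weight}.
{ExpiryDate, PalletID, SKU} is in BCNF.
{Aisle, PalletID, SKU, Weight}: {SKU, Weight} determines {PalletID, SKU, Weight} here but is not a superkey — split on SKU, Weight --> PalletID, giving {PalletID, SKU, Weight} and {Aisle, SKU, Weight}.
{PalletID, SKU, Weight} is in BCNF.
{Aisle, SKU, Weight} is in BCNF.

{Aisle, SKU, Weight}; {ExpiryDate, PalletID, SKU}; {PalletID, SKU, Weight}; {SKU, Vendor}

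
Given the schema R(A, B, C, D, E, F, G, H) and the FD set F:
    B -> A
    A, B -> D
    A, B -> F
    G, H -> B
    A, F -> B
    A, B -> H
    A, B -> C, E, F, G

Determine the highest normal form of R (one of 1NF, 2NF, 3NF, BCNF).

Candidate keys: {A, F}, {B}, {G, H}. Prime attributes: {A, B, F, G, H}.
The left-hand side of every FD is a superkey, so BCNF is satisfied.

BCNF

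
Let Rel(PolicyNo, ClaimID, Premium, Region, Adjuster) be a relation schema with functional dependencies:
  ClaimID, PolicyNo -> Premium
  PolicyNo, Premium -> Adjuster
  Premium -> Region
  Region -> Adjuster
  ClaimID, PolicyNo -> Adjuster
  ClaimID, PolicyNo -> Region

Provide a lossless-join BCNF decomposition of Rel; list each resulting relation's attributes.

{Adjuster, Region}; {ClaimID, PolicyNo, Premium}; {Premium, Region}

Candidate key of the original relation: {ClaimID, PolicyNo}.
Within {Adjuster, ClaimID, PolicyNo, Premium, Region}: {PolicyNo, Premium}⁺ ∩ {Adjuster, ClaimID, PolicyNo, Premium, Region} = {Adjuster, PolicyNo, Premium, Region}, not the whole set, so PolicyNo, Premium -> Adjuster, Region violates BCNF; decompose into {Adjuster, PolicyNo, Premium, Region} and {ClaimID, PolicyNo, Premium}.
Within {Adjuster, PolicyNo, Premium, Region}: {Premium}⁺ ∩ {Adjuster, PolicyNo, Premium, Region} = {Adjuster, Premium, Region}, not the whole set, so Premium -> Adjuster, Region violates BCNF; decompose into {Adjuster, Premium, Region} and {PolicyNo, Premium}.
Within {Adjuster, Premium, Region}: {Region}⁺ ∩ {Adjuster, Premium, Region} = {Adjuster, Region}, not the whole set, so Region -> Adjuster violates BCNF; decompose into {Adjuster, Region} and {Premium, Region}.
{Adjuster, Region}: every determinant is a superkey — BCNF.
{Premium, Region}: every determinant is a superkey — BCNF.
{PolicyNo, Premium}: every determinant is a superkey — BCNF.
{ClaimID, PolicyNo, Premium}: every determinant is a superkey — BCNF.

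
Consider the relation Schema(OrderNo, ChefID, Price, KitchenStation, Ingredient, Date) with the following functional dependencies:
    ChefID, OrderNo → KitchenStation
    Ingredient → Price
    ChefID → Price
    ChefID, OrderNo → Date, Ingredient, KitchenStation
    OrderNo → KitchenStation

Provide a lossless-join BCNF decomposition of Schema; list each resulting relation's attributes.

{ChefID, Date, Ingredient, OrderNo}; {Ingredient, Price}; {KitchenStation, OrderNo}

Candidate key of the original relation: {ChefID, OrderNo}.
Within {ChefID, Date, Ingredient, KitchenStation, OrderNo, Price}: {Ingredient}⁺ ∩ {ChefID, Date, Ingredient, KitchenStation, OrderNo, Price} = {Ingredient, Price}, not the whole set, so Ingredient → Price violates BCNF; decompose into {Ingredient, Price} and {ChefID, Date, Ingredient, KitchenStation, OrderNo}.
{Ingredient, Price} has no BCNF violation.
Within {ChefID, Date, Ingredient, KitchenStation, OrderNo}: {OrderNo}⁺ ∩ {ChefID, Date, Ingredient, KitchenStation, OrderNo} = {KitchenStation, OrderNo}, not the whole set, so OrderNo → KitchenStation violates BCNF; decompose into {KitchenStation, OrderNo} and {ChefID, Date, Ingredient, OrderNo}.
{KitchenStation, OrderNo} has no BCNF violation.
{ChefID, Date, Ingredient, OrderNo} has no BCNF violation.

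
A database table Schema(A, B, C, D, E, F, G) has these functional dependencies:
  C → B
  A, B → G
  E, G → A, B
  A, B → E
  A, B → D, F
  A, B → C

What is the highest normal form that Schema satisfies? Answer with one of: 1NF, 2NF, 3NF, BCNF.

3NF

Candidate keys: {A, B}, {A, C}, {E, G}. Prime attributes: {A, B, C, E, G}.
C → B: {C}⁺ = {B, C}, which is not all of the attributes, so the left side is not a superkey — BCNF is violated.
Its right-hand attributes {B} are all prime, as are those of every other non-superkey FD — the relation is in 3NF.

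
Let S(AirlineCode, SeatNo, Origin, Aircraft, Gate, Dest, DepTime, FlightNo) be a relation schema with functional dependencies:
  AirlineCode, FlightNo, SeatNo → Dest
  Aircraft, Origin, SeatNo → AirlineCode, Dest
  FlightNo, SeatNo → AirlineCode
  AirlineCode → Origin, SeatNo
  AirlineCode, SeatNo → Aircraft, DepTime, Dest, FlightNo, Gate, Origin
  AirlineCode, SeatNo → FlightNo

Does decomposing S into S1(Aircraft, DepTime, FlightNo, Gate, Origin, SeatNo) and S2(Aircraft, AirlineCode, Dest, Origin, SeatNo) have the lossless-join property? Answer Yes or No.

Common attributes: {Aircraft, Origin, SeatNo}; their closure is {Aircraft, AirlineCode, DepTime, Dest, FlightNo, Gate, Origin, SeatNo}.
This includes all of S1, so the common attributes are a superkey of S1 — the join is lossless.

Yes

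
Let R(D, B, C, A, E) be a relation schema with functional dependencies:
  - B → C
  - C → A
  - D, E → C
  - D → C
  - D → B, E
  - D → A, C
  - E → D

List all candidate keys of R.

{D}⁺ = {A, B, C, D, E} — all of the relation — so {D} is a candidate key.
{E}⁺ = {A, B, C, D, E} — all of the relation — so {E} is a candidate key.
These are minimal and exhaustive — every other superkey contains one of them.

{D}, {E}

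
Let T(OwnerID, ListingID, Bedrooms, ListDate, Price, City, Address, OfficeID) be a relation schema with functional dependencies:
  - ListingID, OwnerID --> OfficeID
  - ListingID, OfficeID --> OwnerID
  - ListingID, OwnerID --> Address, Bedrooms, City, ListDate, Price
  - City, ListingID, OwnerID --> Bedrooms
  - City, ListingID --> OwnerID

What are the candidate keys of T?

{City, ListingID}, {ListingID, OfficeID}, {ListingID, OwnerID}

No FD produces {ListingID}, so it must be in every candidate key.
Closure of {City, ListingID} is {Address, Bedrooms, City, ListDate, ListingID, OfficeID, OwnerID, Price}, the whole schema; {City, ListingID} is a candidate key.
Closure of {ListingID, OfficeID} is {Address, Bedrooms, City, ListDate, ListingID, OfficeID, OwnerID, Price}, the whole schema; {ListingID, OfficeID} is a candidate key.
Closure of {ListingID, OwnerID} is {Address, Bedrooms, City, ListDate, ListingID, OfficeID, OwnerID, Price}, the whole schema; {ListingID, OwnerID} is a candidate key.
These are minimal and exhaustive — every other superkey contains one of them.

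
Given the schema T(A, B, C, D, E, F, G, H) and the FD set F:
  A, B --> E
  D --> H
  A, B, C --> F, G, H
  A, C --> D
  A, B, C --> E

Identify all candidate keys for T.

{A, B, C}

Attributes never on any right-hand side: {A, B, C} — every candidate key must contain all of them.
{A, B, C}⁺ = {A, B, C, D, E, F, G, H} — all of the relation — so {A, B, C} is a candidate key.
No other minimal set has full closure, so this is the only candidate key.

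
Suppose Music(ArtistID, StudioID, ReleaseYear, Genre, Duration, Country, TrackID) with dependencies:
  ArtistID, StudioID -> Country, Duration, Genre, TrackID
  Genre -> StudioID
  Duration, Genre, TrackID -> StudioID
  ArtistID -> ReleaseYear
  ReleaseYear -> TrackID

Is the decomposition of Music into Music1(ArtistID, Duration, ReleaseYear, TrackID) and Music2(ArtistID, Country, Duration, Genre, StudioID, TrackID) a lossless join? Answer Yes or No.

Yes

The shared attributes are {ArtistID, Duration, TrackID} and {ArtistID, Duration, TrackID}⁺ = {ArtistID, Duration, ReleaseYear, TrackID}.
Music1 is contained in that closure, so Music1 ∩ Music2 -> Music1 holds and the join is lossless.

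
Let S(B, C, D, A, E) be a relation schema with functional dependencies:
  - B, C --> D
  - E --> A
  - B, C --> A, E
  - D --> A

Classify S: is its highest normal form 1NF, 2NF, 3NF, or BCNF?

Candidate key: {B, C}. Prime attributes: {B, C}.
E --> A breaks BCNF: {E}⁺ = {A, E}, so {E} is not a superkey.
E --> A determines the non-prime attribute {A} from a non-superkey — 3NF is violated.
Checking every proper subset of each key, none determines a non-prime attribute — 2NF is satisfied.

2NF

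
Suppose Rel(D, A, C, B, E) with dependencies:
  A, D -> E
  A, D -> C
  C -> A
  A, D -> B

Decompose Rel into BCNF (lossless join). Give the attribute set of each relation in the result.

{A, C}; {B, C, D, E}

Candidate keys of the original relation: {A, D}, {C, D}.
{A, B, C, D, E}: {C} determines {A, C} here but is not a superkey — split on C -> A, giving {A, C} and {B, C, D, E}.
{A, C} has no BCNF violation.
{B, C, D, E} has no BCNF violation.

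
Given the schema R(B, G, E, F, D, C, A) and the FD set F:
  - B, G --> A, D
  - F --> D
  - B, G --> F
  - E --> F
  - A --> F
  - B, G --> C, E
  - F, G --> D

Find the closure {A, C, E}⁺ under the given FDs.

{A, C, D, E, F}

Start with {A, C, E}.
E --> F applies; add {F} → now {A, C, E, F}.
F --> D applies; add {D} → now {A, C, D, E, F}.
No further FD applies.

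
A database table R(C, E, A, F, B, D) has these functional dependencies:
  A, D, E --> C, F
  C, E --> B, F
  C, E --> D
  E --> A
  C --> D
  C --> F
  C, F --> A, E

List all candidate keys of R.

{C}, {D, E}

{C} is a candidate key since {C}⁺ = {A, B, C, D, E, F} covers every attribute.
{D, E} is a candidate key since {D, E}⁺ = {A, B, C, D, E, F} covers every attribute.
No proper subset of any of these is a key, and no other minimal superkey exists.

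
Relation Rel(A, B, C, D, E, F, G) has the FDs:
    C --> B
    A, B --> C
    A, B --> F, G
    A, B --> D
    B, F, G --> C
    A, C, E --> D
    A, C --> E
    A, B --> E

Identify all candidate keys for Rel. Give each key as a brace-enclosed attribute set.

{A, B}, {A, C}

No FD produces {A}, so it must be in every candidate key.
{A, B} is a candidate key since {A, B}⁺ = {A, B, C, D, E, F, G} covers every attribute.
{A, C} is a candidate key since {A, C}⁺ = {A, B, C, D, E, F, G} covers every attribute.
Any other superkey properly contains one of these, so there are no further candidate keys.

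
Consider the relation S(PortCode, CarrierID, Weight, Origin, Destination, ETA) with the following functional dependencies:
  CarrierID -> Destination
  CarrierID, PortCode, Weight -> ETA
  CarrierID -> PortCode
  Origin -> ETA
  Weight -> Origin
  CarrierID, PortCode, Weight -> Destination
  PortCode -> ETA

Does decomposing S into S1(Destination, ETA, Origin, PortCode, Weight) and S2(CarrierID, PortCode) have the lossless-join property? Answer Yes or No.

No

Common attributes: {PortCode}; their closure is {ETA, PortCode}.
Neither S1 nor S2 is contained in that closure, so the decomposition is lossy.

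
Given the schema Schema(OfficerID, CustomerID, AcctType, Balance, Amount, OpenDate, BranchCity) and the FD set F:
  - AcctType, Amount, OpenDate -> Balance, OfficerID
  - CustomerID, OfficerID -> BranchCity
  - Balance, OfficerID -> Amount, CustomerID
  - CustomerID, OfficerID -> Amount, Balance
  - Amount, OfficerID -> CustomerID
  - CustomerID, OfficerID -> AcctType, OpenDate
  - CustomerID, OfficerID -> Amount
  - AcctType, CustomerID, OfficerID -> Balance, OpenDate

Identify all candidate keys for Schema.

{AcctType, Amount, OpenDate}, {Amount, OfficerID}, {Balance, OfficerID}, {CustomerID, OfficerID}

{Amount, OfficerID}⁺ = {AcctType, Amount, Balance, BranchCity, CustomerID, OfficerID, OpenDate}, which is every attribute, so {Amount, OfficerID} is a candidate key.
{Balance, OfficerID}⁺ = {AcctType, Amount, Balance, BranchCity, CustomerID, OfficerID, OpenDate}, which is every attribute, so {Balance, OfficerID} is a candidate key.
{CustomerID, OfficerID}⁺ = {AcctType, Amount, Balance, BranchCity, CustomerID, OfficerID, OpenDate}, which is every attribute, so {CustomerID, OfficerID} is a candidate key.
{AcctType, Amount, OpenDate}⁺ = {AcctType, Amount, Balance, BranchCity, CustomerID, OfficerID, OpenDate}, which is every attribute, so {AcctType, Amount, OpenDate} is a candidate key.
These are minimal and exhaustive — every other superkey contains one of them.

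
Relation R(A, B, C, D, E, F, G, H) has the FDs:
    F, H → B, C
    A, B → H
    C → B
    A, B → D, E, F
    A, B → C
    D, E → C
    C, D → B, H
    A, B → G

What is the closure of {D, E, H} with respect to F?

Start with {D, E, H}.
D, E → C applies; add {C} → now {C, D, E, H}.
C, D → B, H applies; add {B} → now {B, C, D, E, H}.
No further FD applies.

{B, C, D, E, H}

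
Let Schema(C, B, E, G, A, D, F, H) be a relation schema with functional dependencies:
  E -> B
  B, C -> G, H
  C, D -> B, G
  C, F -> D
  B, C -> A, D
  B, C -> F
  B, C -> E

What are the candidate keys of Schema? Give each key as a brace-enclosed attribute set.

{B, C}, {C, D}, {C, E}, {C, F}

{C} never appears on the right of any FD, so every key must include it.
{B, C} is a candidate key since {B, C}⁺ = {A, B, C, D, E, F, G, H} covers every attribute.
{C, D} is a candidate key since {C, D}⁺ = {A, B, C, D, E, F, G, H} covers every attribute.
{C, E} is a candidate key since {C, E}⁺ = {A, B, C, D, E, F, G, H} covers every attribute.
{C, F} is a candidate key since {C, F}⁺ = {A, B, C, D, E, F, G, H} covers every attribute.
Any other superkey properly contains one of these, so there are no further candidate keys.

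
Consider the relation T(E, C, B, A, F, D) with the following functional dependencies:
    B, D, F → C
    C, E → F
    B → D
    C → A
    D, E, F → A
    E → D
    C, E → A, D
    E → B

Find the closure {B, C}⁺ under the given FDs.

Start with {B, C}.
B → D applies; add {D} → now {B, C, D}.
C → A applies; add {A} → now {A, B, C, D}.
No further FD applies.

{A, B, C, D}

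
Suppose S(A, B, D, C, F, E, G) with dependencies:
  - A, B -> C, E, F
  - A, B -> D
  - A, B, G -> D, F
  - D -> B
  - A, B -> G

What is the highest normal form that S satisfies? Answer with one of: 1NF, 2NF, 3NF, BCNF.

3NF

Candidate keys: {A, B}, {A, D}. Prime attributes: {A, B, D}.
D -> B: {D}⁺ = {B, D}, which is not all of the attributes, so the left side is not a superkey — BCNF is violated.
Its right-hand attributes {B} are all prime, as are those of every other non-superkey FD — the relation is in 3NF.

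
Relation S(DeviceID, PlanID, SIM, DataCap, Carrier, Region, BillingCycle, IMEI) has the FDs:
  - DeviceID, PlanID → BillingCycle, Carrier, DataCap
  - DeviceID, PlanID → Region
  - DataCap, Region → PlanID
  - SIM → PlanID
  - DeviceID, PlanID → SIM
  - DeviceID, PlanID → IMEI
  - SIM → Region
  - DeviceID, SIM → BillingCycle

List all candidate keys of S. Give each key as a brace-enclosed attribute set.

Attributes never on any right-hand side: {DeviceID} — every candidate key must contain it.
{DeviceID, PlanID}⁺ = {BillingCycle, Carrier, DataCap, DeviceID, IMEI, PlanID, Region, SIM}, which is every attribute, so {DeviceID, PlanID} is a candidate key.
{DeviceID, SIM}⁺ = {BillingCycle, Carrier, DataCap, DeviceID, IMEI, PlanID, Region, SIM}, which is every attribute, so {DeviceID, SIM} is a candidate key.
{DataCap, DeviceID, Region}⁺ = {BillingCycle, Carrier, DataCap, DeviceID, IMEI, PlanID, Region, SIM}, which is every attribute, so {DataCap, DeviceID, Region} is a candidate key.
These are minimal and exhaustive — every other superkey contains one of them.

{DataCap, DeviceID, Region}, {DeviceID, PlanID}, {DeviceID, SIM}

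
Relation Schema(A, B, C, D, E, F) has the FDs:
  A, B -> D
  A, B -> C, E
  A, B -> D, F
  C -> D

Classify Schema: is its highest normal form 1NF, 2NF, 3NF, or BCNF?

2NF

Candidate key: {A, B}. Prime attributes: {A, B}.
C -> D breaks BCNF: {C}⁺ = {C, D}, so {C} is not a superkey.
C -> D has non-prime {D} on the right and a non-superkey on the left, so 3NF fails.
Checking every proper subset of each key, none determines a non-prime attribute — 2NF is satisfied.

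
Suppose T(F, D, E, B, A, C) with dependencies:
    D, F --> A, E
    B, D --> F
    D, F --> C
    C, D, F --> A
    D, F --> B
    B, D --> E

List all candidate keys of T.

Attributes never on any right-hand side: {D} — every candidate key must contain it.
{B, D}⁺ = {A, B, C, D, E, F} — all of the relation — so {B, D} is a candidate key.
{D, F}⁺ = {A, B, C, D, E, F} — all of the relation — so {D, F} is a candidate key.
These are minimal and exhaustive — every other superkey contains one of them.

{B, D}, {D, F}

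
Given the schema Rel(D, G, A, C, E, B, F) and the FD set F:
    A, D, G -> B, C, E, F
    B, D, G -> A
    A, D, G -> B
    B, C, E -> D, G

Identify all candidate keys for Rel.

{A, D, G} is a candidate key since {A, D, G}⁺ = {A, B, C, D, E, F, G} covers every attribute.
{B, C, E} is a candidate key since {B, C, E}⁺ = {A, B, C, D, E, F, G} covers every attribute.
{B, D, G} is a candidate key since {B, D, G}⁺ = {A, B, C, D, E, F, G} covers every attribute.
These are minimal and exhaustive — every other superkey contains one of them.

{A, D, G}, {B, C, E}, {B, D, G}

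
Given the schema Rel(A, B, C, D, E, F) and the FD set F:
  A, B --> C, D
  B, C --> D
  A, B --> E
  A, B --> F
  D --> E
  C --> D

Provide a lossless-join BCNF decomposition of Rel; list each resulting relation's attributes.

{A, B, C, F}; {C, D}; {D, E}

Candidate key of the original relation: {A, B}.
Within {A, B, C, D, E, F}: {B, C}⁺ ∩ {A, B, C, D, E, F} = {B, C, D, E}, not the whole set, so B, C --> D, E violates BCNF; decompose into {B, C, D, E} and {A, B, C, F}.
Within {B, C, D, E}: {D}⁺ ∩ {B, C, D, E} = {D, E}, not the whole set, so D --> E violates BCNF; decompose into {D, E} and {B, C, D}.
{D, E} has no BCNF violation.
Within {B, C, D}: {C}⁺ ∩ {B, C, D} = {C, D}, not the whole set, so C --> D violates BCNF; decompose into {C, D} and {B, C}.
{C, D} has no BCNF violation.
{B, C} has no BCNF violation.
{A, B, C, F} has no BCNF violation.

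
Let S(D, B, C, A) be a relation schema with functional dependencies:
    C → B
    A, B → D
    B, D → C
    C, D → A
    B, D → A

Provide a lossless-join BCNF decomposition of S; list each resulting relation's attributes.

{A, C, D}; {B, C}

Candidate keys of the original relation: {A, B}, {A, C}, {B, D}, {C, D}.
Within {A, B, C, D}: {C}⁺ ∩ {A, B, C, D} = {B, C}, not the whole set, so C → B violates BCNF; decompose into {B, C} and {A, C, D}.
{B, C}: every determinant is a superkey — BCNF.
{A, C, D}: every determinant is a superkey — BCNF.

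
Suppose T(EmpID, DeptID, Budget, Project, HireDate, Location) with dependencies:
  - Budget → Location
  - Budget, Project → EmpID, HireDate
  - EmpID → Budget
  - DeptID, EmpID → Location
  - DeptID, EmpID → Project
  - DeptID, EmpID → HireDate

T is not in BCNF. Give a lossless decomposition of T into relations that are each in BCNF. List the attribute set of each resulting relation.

{Budget, DeptID, Project}; {Budget, EmpID}; {Budget, Location}; {EmpID, HireDate, Project}

Candidate keys of the original relation: {Budget, DeptID, Project}, {DeptID, EmpID}.
{Budget, DeptID, EmpID, HireDate, Location, Project}: {Budget} determines {Budget, Location} here but is not a superkey — split on Budget → Location, giving {Budget, Location} and {Budget, DeptID, EmpID, HireDate, Project}.
{Budget, Location} has no BCNF violation.
{Budget, DeptID, EmpID, HireDate, Project}: {Budget, Project} determines {Budget, EmpID, HireDate, Project} here but is not a superkey — split on Budget, Project → EmpID, HireDate, giving {Budget, EmpID, HireDate, Project} and {Budget, DeptID, Project}.
{Budget, EmpID, HireDate, Project}: {EmpID} determines {Budget, EmpID} here but is not a superkey — split on EmpID → Budget, giving {Budget, EmpID} and {EmpID, HireDate, Project}.
{Budget, EmpID} has no BCNF violation.
{EmpID, HireDate, Project} has no BCNF violation.
{Budget, DeptID, Project} has no BCNF violation.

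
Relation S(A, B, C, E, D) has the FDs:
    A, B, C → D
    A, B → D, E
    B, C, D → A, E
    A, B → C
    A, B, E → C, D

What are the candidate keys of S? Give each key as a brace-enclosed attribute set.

{A, B}, {B, C, D}

{B} never appears on the right of any FD, so every key must include it.
{A, B}⁺ = {A, B, C, D, E}, which is every attribute, so {A, B} is a candidate key.
{B, C, D}⁺ = {A, B, C, D, E}, which is every attribute, so {B, C, D} is a candidate key.
These are minimal and exhaustive — every other superkey contains one of them.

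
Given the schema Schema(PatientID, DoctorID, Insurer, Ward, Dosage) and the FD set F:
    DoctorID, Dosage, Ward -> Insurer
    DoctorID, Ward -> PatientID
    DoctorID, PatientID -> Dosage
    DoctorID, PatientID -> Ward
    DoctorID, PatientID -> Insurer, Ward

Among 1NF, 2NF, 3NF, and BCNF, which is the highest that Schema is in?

Candidate keys: {DoctorID, PatientID}, {DoctorID, Ward}. Prime attributes: {DoctorID, PatientID, Ward}.
The left-hand side of every FD is a superkey, so BCNF is satisfied.

BCNF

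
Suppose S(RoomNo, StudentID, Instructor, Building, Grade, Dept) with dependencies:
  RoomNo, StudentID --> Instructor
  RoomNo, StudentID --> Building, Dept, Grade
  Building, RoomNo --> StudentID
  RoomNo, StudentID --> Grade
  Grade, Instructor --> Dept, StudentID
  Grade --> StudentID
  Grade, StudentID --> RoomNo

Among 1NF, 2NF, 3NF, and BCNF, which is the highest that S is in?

Candidate keys: {Building, RoomNo}, {Grade}, {RoomNo, StudentID}. Prime attributes: {Building, Grade, RoomNo, StudentID}.
Every FD has a superkey on the left, so the relation is in BCNF.

BCNF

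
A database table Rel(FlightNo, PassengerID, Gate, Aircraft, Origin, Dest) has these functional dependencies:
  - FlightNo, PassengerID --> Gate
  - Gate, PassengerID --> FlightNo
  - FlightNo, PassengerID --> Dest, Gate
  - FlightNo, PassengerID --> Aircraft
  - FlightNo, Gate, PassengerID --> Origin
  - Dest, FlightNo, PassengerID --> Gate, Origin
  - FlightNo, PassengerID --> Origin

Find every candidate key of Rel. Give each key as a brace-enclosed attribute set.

Attributes never on any right-hand side: {PassengerID} — every candidate key must contain it.
{FlightNo, PassengerID}⁺ = {Aircraft, Dest, FlightNo, Gate, Origin, PassengerID}, which is every attribute, so {FlightNo, PassengerID} is a candidate key.
{Gate, PassengerID}⁺ = {Aircraft, Dest, FlightNo, Gate, Origin, PassengerID}, which is every attribute, so {Gate, PassengerID} is a candidate key.
These are minimal and exhaustive — every other superkey contains one of them.

{FlightNo, PassengerID}, {Gate, PassengerID}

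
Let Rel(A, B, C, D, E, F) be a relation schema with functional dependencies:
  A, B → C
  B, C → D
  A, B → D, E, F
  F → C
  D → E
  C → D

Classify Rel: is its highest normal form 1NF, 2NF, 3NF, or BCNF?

Candidate key: {A, B}. Prime attributes: {A, B}.
B, C → D breaks BCNF: {B, C}⁺ = {B, C, D, E}, so {B, C} is not a superkey.
B, C → D has non-prime {D} on the right and a non-superkey on the left, so 3NF fails.
No proper subset of a key has a non-prime attribute in its closure, so there is no partial dependency; 2NF holds.

2NF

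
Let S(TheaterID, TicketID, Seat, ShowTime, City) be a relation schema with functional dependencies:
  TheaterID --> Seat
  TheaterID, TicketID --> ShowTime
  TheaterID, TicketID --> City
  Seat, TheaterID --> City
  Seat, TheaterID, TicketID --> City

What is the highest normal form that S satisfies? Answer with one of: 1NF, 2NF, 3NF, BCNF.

Candidate key: {TheaterID, TicketID}. Prime attributes: {TheaterID, TicketID}.
For TheaterID --> Seat we have {TheaterID}⁺ = {City, Seat, TheaterID}; {TheaterID} is not a superkey, so BCNF fails.
Because {Seat} is non-prime and the left side of TheaterID --> Seat is not a superkey, the relation is not in 3NF.
{TheaterID} is a proper subset of the key {TheaterID, TicketID}, and {TheaterID}⁺ contains the non-prime attributes {City, Seat} — a partial dependency, so 2NF is violated.

1NF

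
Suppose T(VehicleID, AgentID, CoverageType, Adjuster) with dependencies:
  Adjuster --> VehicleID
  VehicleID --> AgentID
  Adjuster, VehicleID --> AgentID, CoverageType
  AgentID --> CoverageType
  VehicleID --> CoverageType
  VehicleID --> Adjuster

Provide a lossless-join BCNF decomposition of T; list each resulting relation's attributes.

Candidate keys of the original relation: {Adjuster}, {VehicleID}.
In {Adjuster, AgentID, CoverageType, VehicleID}, {AgentID} is not a superkey ({AgentID}⁺ restricted to this set is {AgentID, CoverageType}), so split on AgentID --> CoverageType into {AgentID, CoverageType} and {Adjuster, AgentID, VehicleID}.
{AgentID, CoverageType} has no BCNF violation.
{Adjuster, AgentID, VehicleID} has no BCNF violation.

{Adjuster, AgentID, VehicleID}; {AgentID, CoverageType}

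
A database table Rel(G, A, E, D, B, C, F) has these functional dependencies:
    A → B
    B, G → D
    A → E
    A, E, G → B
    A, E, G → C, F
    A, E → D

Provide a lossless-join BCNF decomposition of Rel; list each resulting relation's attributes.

Candidate key of the original relation: {A, G}.
In {A, B, C, D, E, F, G}, {A} is not a superkey ({A}⁺ restricted to this set is {A, B, D, E}), so split on A → B, D, E into {A, B, D, E} and {A, C, F, G}.
{A, B, D, E} is in BCNF.
{A, C, F, G} is in BCNF.

{A, B, D, E}; {A, C, F, G}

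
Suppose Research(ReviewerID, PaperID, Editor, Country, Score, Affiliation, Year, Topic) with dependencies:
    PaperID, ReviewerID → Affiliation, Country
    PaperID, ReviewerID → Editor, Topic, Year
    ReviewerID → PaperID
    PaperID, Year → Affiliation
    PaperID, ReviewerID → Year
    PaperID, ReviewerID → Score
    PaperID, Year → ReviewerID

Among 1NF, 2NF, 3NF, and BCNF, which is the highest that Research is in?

Candidate keys: {PaperID, Year}, {ReviewerID}. Prime attributes: {PaperID, ReviewerID, Year}.
The left-hand side of every FD is a superkey, so BCNF is satisfied.

BCNF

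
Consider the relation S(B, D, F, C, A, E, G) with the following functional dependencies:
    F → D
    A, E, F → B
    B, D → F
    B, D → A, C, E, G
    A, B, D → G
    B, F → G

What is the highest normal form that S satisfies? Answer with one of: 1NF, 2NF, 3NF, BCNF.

3NF

Candidate keys: {A, E, F}, {B, D}, {B, F}. Prime attributes: {A, B, D, E, F}.
F → D: {F}⁺ = {D, F}, which is not all of the attributes, so the left side is not a superkey — BCNF is violated.
But every attribute on its right side ({D}) is prime, and the same holds for every other non-superkey FD, so 3NF still holds.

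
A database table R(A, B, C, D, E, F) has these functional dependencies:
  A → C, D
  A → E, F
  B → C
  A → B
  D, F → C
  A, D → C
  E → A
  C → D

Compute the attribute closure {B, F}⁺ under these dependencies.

{B, C, D, F}

Start with {B, F}.
B → C applies; add {C} → now {B, C, F}.
C → D applies; add {D} → now {B, C, D, F}.
No further FD applies.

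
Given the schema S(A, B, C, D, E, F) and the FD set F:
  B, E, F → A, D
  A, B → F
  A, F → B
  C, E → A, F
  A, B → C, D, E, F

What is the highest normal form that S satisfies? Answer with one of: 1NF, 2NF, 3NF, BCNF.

BCNF

Candidate keys: {A, B}, {A, F}, {B, E, F}, {C, E}. Prime attributes: {A, B, C, E, F}.
Every FD has a superkey on the left, so the relation is in BCNF.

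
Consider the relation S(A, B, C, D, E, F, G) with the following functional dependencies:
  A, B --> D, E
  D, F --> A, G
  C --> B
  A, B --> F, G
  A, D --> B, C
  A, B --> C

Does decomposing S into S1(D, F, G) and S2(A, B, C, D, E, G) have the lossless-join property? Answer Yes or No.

No

Common attributes: {D, G}; their closure is {D, G}.
S1 ⊄ {D, G} and S2 ⊄ {D, G}, so the split is lossy.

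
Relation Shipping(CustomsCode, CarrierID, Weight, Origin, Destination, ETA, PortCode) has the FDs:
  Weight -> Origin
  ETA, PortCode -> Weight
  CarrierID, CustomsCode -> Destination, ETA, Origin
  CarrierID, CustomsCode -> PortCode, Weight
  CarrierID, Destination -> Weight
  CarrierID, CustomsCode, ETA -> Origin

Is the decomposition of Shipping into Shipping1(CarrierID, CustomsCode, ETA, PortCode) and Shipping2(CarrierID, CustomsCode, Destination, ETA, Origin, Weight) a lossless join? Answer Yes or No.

Yes

Common attributes: {CarrierID, CustomsCode, ETA}; their closure is {CarrierID, CustomsCode, Destination, ETA, Origin, PortCode, Weight}.
Since Shipping1 ⊆ {CarrierID, CustomsCode, Destination, ETA, Origin, PortCode, Weight}, the intersection is a superkey of Shipping1; the decomposition is lossless.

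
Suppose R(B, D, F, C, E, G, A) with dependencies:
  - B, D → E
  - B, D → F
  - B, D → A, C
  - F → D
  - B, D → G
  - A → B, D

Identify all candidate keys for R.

{A}⁺ = {A, B, C, D, E, F, G}, which is every attribute, so {A} is a candidate key.
{B, D}⁺ = {A, B, C, D, E, F, G}, which is every attribute, so {B, D} is a candidate key.
{B, F}⁺ = {A, B, C, D, E, F, G}, which is every attribute, so {B, F} is a candidate key.
Any other superkey properly contains one of these, so there are no further candidate keys.

{A}, {B, D}, {B, F}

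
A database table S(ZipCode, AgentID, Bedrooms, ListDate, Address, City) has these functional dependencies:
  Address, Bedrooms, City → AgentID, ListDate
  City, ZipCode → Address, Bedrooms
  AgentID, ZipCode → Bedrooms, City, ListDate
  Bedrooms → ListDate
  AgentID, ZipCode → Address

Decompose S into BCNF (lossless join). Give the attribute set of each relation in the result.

{Address, AgentID, Bedrooms, City}; {Address, Bedrooms, City, ZipCode}; {Bedrooms, ListDate}

Candidate keys of the original relation: {AgentID, ZipCode}, {City, ZipCode}.
Within {Address, AgentID, Bedrooms, City, ListDate, ZipCode}: {Address, Bedrooms, City}⁺ ∩ {Address, AgentID, Bedrooms, City, ListDate, ZipCode} = {Address, AgentID, Bedrooms, City, ListDate}, not the whole set, so Address, Bedrooms, City → AgentID, ListDate violates BCNF; decompose into {Address, AgentID, Bedrooms, City, ListDate} and {Address, Bedrooms, City, ZipCode}.
Within {Address, AgentID, Bedrooms, City, ListDate}: {Bedrooms}⁺ ∩ {Address, AgentID, Bedrooms, City, ListDate} = {Bedrooms, ListDate}, not the whole set, so Bedrooms → ListDate violates BCNF; decompose into {Bedrooms, ListDate} and {Address, AgentID, Bedrooms, City}.
{Bedrooms, ListDate}: every determinant is a superkey — BCNF.
{Address, AgentID, Bedrooms, City}: every determinant is a superkey — BCNF.
{Address, Bedrooms, City, ZipCode}: every determinant is a superkey — BCNF.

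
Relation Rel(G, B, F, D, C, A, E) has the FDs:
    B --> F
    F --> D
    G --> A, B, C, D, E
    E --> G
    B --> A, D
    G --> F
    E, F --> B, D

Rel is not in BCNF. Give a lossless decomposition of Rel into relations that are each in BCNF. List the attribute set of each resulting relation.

{A, B, F}; {B, C, E, G}; {D, F}

Candidate keys of the original relation: {E}, {G}.
In {A, B, C, D, E, F, G}, {B} is not a superkey ({B}⁺ restricted to this set is {A, B, D, F}), so split on B --> A, D, F into {A, B, D, F} and {B, C, E, G}.
In {A, B, D, F}, {F} is not a superkey ({F}⁺ restricted to this set is {D, F}), so split on F --> D into {D, F} and {A, B, F}.
{D, F} is in BCNF.
{A, B, F} is in BCNF.
{B, C, E, G} is in BCNF.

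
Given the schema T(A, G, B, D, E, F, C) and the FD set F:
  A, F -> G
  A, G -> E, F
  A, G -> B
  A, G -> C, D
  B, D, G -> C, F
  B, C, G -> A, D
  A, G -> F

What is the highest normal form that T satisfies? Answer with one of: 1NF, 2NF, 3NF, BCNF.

Candidate keys: {A, F}, {A, G}, {B, C, G}, {B, D, G}. Prime attributes: {A, B, C, D, F, G}.
Every FD has a superkey on the left, so the relation is in BCNF.

BCNF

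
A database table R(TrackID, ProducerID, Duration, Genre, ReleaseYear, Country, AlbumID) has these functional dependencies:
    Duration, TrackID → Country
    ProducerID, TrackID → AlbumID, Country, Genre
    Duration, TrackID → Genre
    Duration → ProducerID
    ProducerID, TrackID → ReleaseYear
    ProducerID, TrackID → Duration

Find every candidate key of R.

{Duration, TrackID}, {ProducerID, TrackID}

No FD produces {TrackID}, so it must be in every candidate key.
Closure of {Duration, TrackID} is {AlbumID, Country, Duration, Genre, ProducerID, ReleaseYear, TrackID}, the whole schema; {Duration, TrackID} is a candidate key.
Closure of {ProducerID, TrackID} is {AlbumID, Country, Duration, Genre, ProducerID, ReleaseYear, TrackID}, the whole schema; {ProducerID, TrackID} is a candidate key.
These are minimal and exhaustive — every other superkey contains one of them.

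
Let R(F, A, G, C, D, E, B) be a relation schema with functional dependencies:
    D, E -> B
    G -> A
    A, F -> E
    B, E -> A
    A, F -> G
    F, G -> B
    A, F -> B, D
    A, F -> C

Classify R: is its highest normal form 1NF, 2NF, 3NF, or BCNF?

3NF

Candidate keys: {A, F}, {B, E, F}, {D, E, F}, {F, G}. Prime attributes: {A, B, D, E, F, G}.
D, E -> B breaks BCNF: {D, E}⁺ = {A, B, D, E}, so {D, E} is not a superkey.
But every attribute on its right side ({B}) is prime, and the same holds for every other non-superkey FD, so 3NF still holds.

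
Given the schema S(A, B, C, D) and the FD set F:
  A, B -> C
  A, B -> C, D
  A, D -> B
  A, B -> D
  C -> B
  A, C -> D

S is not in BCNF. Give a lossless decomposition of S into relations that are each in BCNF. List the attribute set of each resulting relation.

{A, C, D}; {B, C}

Candidate keys of the original relation: {A, B}, {A, C}, {A, D}.
Within {A, B, C, D}: {C}⁺ ∩ {A, B, C, D} = {B, C}, not the whole set, so C -> B violates BCNF; decompose into {B, C} and {A, C, D}.
{B, C} is in BCNF.
{A, C, D} is in BCNF.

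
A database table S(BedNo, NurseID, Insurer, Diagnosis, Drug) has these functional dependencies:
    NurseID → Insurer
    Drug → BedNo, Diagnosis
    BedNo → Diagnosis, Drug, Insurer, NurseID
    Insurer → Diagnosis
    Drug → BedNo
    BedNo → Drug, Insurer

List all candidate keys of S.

{BedNo}, {Drug}

{BedNo}⁺ = {BedNo, Diagnosis, Drug, Insurer, NurseID} — all of the relation — so {BedNo} is a candidate key.
{Drug}⁺ = {BedNo, Diagnosis, Drug, Insurer, NurseID} — all of the relation — so {Drug} is a candidate key.
Any other superkey properly contains one of these, so there are no further candidate keys.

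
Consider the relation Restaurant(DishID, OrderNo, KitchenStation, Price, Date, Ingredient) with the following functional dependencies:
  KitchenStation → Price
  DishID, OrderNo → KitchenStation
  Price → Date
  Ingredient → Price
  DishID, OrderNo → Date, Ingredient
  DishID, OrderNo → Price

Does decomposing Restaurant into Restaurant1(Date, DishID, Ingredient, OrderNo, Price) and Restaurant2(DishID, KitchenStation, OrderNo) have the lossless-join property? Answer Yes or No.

Restaurant1 ∩ Restaurant2 = {DishID, OrderNo}; its closure under F is {Date, DishID, Ingredient, KitchenStation, OrderNo, Price}.
Since Restaurant1 ⊆ {Date, DishID, Ingredient, KitchenStation, OrderNo, Price}, the intersection is a superkey of Restaurant1; the decomposition is lossless.

Yes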